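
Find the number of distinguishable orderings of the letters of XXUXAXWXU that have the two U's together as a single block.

336

Treat the 2 copies of U as a single block. The multiset to arrange is then {UU, A, W, X, X, X, X, X}, 8 items in all.
That gives (8)!/(5!) = 336 arrangements.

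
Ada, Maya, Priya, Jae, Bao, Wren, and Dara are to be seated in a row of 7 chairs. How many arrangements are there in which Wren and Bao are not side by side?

3600

Of the 7! = 5040 arrangements, those with Wren and Bao adjacent number 2 × 6! = 1440 (treat the pair as a block with 2 internal orders).
Complementary counting: 5040 − 1440 = 3600.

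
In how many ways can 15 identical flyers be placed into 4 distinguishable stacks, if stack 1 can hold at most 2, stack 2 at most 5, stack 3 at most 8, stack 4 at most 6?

Without the upper bounds there are C(18,3) = 816 ways to split 15 among 4 stacks.
Subtract solutions that violate a single cap (substitute x_i' = x_i − (cap_i+1)): x_1 ≥ 3 gives C(15,3) = 455; x_2 ≥ 6 gives C(12,3) = 220; x_3 ≥ 9 gives C(9,3) = 84; x_4 ≥ 7 gives C(11,3) = 165. Together 924.
Add back pairs where two caps are both exceeded: 84 + 20 + 56 + 1 + 10 + 0 = 171.
By inclusion–exclusion the count is 816 − 924 + 171 = 63.

63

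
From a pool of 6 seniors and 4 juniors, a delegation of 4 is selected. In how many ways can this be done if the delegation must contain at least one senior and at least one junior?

194

With no constraint there are C(10,4) = 210 possible selections.
Selections missing a whole group: no seniors → C(4,4) = 1; no juniors → C(6,4) = 15.
Both groups omitted at once is impossible, so 210 − 16 = 194.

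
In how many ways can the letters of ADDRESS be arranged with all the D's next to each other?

360

Treat the 2 copies of D as a single block. The multiset to arrange is then {DD, A, E, R, S, S}, 6 items in all.
That gives (6)!/(2!) = 360 arrangements.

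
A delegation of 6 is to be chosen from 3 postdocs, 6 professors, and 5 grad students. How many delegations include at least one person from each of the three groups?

With no constraint there are C(14,6) = 3003 possible selections.
Selections missing a whole group: no postdocs → C(11,6) = 462; no professors → C(8,6) = 28; no grad students → C(9,6) = 84.
Add back selections omitting two groups (i.e. drawn from a single group): C(3,6) + C(6,6) + C(5,6) = 1.
By inclusion–exclusion: 3003 − 574 + 1 = 2430.

2430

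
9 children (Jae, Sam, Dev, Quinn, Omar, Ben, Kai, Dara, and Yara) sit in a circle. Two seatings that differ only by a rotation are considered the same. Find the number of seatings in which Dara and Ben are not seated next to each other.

30240

All circular seatings of 9 people number (8)! = 40320.
Those with Dara next to Ben: fuse the pair into one unit and seat 8 units around a circle — 2·(7)! = 10080.
Subtracting, 40320 − 10080 = 30240.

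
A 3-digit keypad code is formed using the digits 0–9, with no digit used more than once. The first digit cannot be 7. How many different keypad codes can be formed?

The first digit has 10−1 = 9 choices (anything except 7).
The remaining 2 digits are filled from the other 9 symbols without repetition: 9 × 8 = 72.
Total: 9 × 72 = 648.

648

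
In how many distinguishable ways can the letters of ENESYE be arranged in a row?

The 6 letters of ENESYE have repeats: E appearing 3 times.
Dividing 6! = 720 by 3! = 6 for the repeated letters gives 120.

120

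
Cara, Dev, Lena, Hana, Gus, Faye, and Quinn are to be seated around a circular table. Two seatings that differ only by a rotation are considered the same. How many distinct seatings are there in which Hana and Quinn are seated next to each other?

Treat {Hana, Quinn} as one unit (2 internal orders) and seat the resulting 6 units around the table: (5)! circular arrangements.
So 2 × (5)! = 2 × 120 = 240.

240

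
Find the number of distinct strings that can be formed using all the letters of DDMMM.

The 5 letters of DDMMM have repeats: D appearing twice and M appearing 3 times.
The number of distinct arrangements is 5!/(3!·2!) = 120/12 = 10.

10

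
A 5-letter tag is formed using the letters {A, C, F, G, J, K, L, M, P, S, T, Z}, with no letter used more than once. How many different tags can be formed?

95040

This is a permutation of 5 out of 12: P(12,5) = 12!/7!.
That product is 12 × 11 × 10 × 9 × 8 = 95040.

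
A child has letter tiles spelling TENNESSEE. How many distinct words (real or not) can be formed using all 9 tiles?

TENNESSEE has 9 letters with E appearing 4 times, N appearing twice, and S appearing twice.
Dividing 9! = 362880 by 4!·2!·2! = 96 for the repeated letters gives 3780.

3780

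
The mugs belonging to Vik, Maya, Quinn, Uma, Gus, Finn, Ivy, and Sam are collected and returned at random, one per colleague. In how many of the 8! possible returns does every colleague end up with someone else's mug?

14833

Let Aᵢ be the assignments in which colleague i gets their own mug. We want the size of the complement of A₁∪…∪A_8.
By inclusion–exclusion this is Σ_{j=0}^{8} (−1)^j C(8,j)·(8−j)!.
Computing: 40320 − 40320 + 20160 − 6720 + 1680 − 336 + 56 − 8 + 1 = 14833.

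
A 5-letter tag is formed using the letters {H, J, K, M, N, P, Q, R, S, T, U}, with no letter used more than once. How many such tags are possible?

This is a permutation of 5 out of 11: P(11,5) = 11!/6!.
That product is 11 × 10 × 9 × 8 × 7 = 55440.

55440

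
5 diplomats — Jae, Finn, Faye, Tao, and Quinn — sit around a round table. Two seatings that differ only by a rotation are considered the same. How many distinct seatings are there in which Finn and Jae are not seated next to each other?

Without the restriction there are (4)! = 24 seatings.
Seatings with Finn beside Jae: treat them as a block with 2 internal orders, giving 2 × (3)! = 12.
Subtracting, 24 − 12 = 12.

12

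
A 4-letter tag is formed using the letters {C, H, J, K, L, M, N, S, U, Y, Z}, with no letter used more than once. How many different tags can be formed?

7920

Choose and order 4 of the 11 symbols: the first letter has 11 options, the next 10, then 9, 8.
That product is 11 × 10 × 9 × 8 = 7920.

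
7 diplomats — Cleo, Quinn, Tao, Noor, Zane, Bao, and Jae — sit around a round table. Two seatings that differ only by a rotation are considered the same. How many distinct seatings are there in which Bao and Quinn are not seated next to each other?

Without the restriction there are (6)! = 720 seatings.
Those with Bao next to Quinn: fuse the pair into one unit and seat 6 units around a circle — 2·(5)! = 240.
Subtracting, 720 − 240 = 480.

480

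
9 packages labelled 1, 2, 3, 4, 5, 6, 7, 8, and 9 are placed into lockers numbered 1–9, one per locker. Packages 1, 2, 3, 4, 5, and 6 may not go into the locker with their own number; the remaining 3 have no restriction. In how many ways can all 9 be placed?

Let Aᵢ (for 1 ≤ i ≤ 6) be the placements that put package i in its forbidden locker. Any j of these fix j positions, leaving (9−j)! ways to fill the rest, and there are C(6,j) ways to pick which j.
By inclusion–exclusion, the number of valid placements is Σ_{j=0}^{6} (−1)^j C(6,j)·(9−j)!.
Computing: 362880 − 241920 + 75600 − 14400 + 1800 − 144 + 6 = 183822.

183822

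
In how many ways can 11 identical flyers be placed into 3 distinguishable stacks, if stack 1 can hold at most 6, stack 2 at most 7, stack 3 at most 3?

By stars and bars, unrestricted non-negative solutions to x_1+…+x_3 = 11 number C(11+2,2) = 78.
Subtract solutions that violate a single cap (substitute x_i' = x_i − (cap_i+1)): x_1 ≥ 7 gives C(6,2) = 15; x_2 ≥ 8 gives C(5,2) = 10; x_3 ≥ 4 gives C(9,2) = 36. Together 61.
Add back pairs where two caps are both exceeded: 0 + 1 + 0 = 1.
By inclusion–exclusion the count is 78 − 61 + 1 = 18.

18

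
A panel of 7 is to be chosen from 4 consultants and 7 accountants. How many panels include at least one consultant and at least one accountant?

With no constraint there are C(11,7) = 330 possible selections.
Subtract selections that omit an entire group: no consultants → C(7,7) = 1; no accountants → C(4,7) = 0.
Both groups omitted at once is impossible, so 330 − 1 = 329.

329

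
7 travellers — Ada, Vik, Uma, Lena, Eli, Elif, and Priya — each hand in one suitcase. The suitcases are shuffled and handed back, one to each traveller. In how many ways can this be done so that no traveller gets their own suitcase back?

1854

This is the derangement count D_7: permutations of 7 items with no fixed point.
By inclusion–exclusion this is Σ_{j=0}^{7} (−1)^j C(7,j)·(7−j)!.
Computing: 5040 − 5040 + 2520 − 840 + 210 − 42 + 7 − 1 = 1854.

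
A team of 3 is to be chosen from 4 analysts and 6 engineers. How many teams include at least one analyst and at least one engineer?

Unrestricted: C(10,3) = 120 ways to pick any 3 of the 10.
Selections missing a whole group: no analysts → C(6,3) = 20; no engineers → C(4,3) = 4.
Both groups omitted at once is impossible, so 120 − 24 = 96.

96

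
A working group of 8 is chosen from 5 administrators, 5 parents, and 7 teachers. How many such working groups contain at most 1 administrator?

4455

Split by how many administrators are chosen (0 through 1).
Sum: C(5,0)·C(12,8) + C(5,1)·C(12,7) = 495 + 3960 = 4455.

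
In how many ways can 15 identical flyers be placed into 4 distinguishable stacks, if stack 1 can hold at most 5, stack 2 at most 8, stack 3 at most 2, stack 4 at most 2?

By stars and bars, unrestricted non-negative solutions to x_1+…+x_4 = 15 number C(15+3,3) = 816.
Subtract solutions that violate a single cap (substitute x_i' = x_i − (cap_i+1)): x_1 ≥ 6 gives C(12,3) = 220; x_2 ≥ 9 gives C(9,3) = 84; x_3 ≥ 3 gives C(15,3) = 455; x_4 ≥ 3 gives C(15,3) = 455. Together 1214.
Add back pairs where two caps are both exceeded: 1 + 84 + 84 + 20 + 20 + 220 = 429.
Subtract triples: 0 + 0 + 20 + 1 = 21.
By inclusion–exclusion the count is 816 − 1214 + 429 − 21 = 10.

10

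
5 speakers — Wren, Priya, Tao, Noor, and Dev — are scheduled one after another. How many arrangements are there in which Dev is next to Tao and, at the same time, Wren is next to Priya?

Treat {Dev,Tao} as one block (2 orders) and {Wren,Priya} as another (2 orders).
That leaves 3 units to arrange: 2 × 2 × 3! = 4 × 6 = 24.

24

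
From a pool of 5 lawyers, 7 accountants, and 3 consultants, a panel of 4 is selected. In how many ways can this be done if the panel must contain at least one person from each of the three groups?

630

Unrestricted: C(15,4) = 1365 ways to pick any 4 of the 15.
Selections missing a whole group: no lawyers → C(10,4) = 210; no accountants → C(8,4) = 70; no consultants → C(12,4) = 495.
Add back selections omitting two groups (i.e. drawn from a single group): C(5,4) + C(7,4) + C(3,4) = 40.
By inclusion–exclusion: 1365 − 775 + 40 = 630.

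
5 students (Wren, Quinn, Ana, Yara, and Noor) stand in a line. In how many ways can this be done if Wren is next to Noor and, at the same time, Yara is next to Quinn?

Treat {Wren,Noor} as one block (2 orders) and {Yara,Quinn} as another (2 orders).
That leaves 3 units to arrange: 2 × 2 × 3! = 4 × 6 = 24.

24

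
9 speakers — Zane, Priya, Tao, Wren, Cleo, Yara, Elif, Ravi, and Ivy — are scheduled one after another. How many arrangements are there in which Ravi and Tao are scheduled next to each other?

80640

Treat {Ravi, Tao} as a single unit. There are 8 units to order, and the pair itself can be ordered 2 ways.
So the count is 2·(8)! = 80640.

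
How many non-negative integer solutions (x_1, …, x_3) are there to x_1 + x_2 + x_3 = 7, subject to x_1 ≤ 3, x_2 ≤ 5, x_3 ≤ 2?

Ignoring the caps, the number of non-negative solutions to x_1+…+x_3 = 7 is C(9,2) = 36.
Subtract solutions that violate a single cap (substitute x_i' = x_i − (cap_i+1)): x_1 ≥ 4 gives C(5,2) = 10; x_2 ≥ 6 gives C(3,2) = 3; x_3 ≥ 3 gives C(6,2) = 15. Together 28.
Add back pairs where two caps are both exceeded: 0 + 1 + 0 = 1.
By inclusion–exclusion the count is 36 − 28 + 1 = 9.

9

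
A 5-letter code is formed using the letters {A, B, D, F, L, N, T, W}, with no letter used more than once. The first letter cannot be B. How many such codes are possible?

The first letter has 8−1 = 7 choices (anything except B).
The remaining 4 letters are filled from the other 7 symbols without repetition: 7 × 6 × 5 × 4 = 840.
Total: 7 × 840 = 5880.

5880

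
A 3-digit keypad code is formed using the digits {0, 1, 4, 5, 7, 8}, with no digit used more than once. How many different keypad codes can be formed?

120

Choose and order 3 of the 6 symbols: the first digit has 6 options, the next 5, then 4.
6 × 5 × 4 = 120.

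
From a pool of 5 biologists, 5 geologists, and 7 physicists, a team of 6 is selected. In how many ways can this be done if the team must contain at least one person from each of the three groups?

10325

Unrestricted: C(17,6) = 12376 ways to pick any 6 of the 17.
Subtract selections that omit an entire group: no biologists → C(12,6) = 924; no geologists → C(12,6) = 924; no physicists → C(10,6) = 210.
Add back selections omitting two groups (i.e. drawn from a single group): C(5,6) + C(5,6) + C(7,6) = 7.
By inclusion–exclusion: 12376 − 2058 + 7 = 10325.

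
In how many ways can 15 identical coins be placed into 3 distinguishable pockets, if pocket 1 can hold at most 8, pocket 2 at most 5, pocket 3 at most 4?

6

By stars and bars, unrestricted non-negative solutions to x_1+…+x_3 = 15 number C(15+2,2) = 136.
Subtract solutions that violate a single cap (substitute x_i' = x_i − (cap_i+1)): x_1 ≥ 9 gives C(8,2) = 28; x_2 ≥ 6 gives C(11,2) = 55; x_3 ≥ 5 gives C(12,2) = 66. Together 149.
Add back pairs where two caps are both exceeded: 1 + 3 + 15 = 19.
By inclusion–exclusion the count is 136 − 149 + 19 = 6.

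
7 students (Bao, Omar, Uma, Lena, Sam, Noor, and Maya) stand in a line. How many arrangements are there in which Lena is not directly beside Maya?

Of the 7! = 5040 arrangements, those with Lena and Maya adjacent number 2 × 6! = 1440 (treat the pair as a block with 2 internal orders).
Complementary counting: 5040 − 1440 = 3600.

3600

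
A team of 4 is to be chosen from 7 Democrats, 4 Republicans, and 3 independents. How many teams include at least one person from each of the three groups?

462

Unrestricted: C(14,4) = 1001 ways to pick any 4 of the 14.
Subtract selections that omit an entire group: no Democrats → C(7,4) = 35; no Republicans → C(10,4) = 210; no independents → C(11,4) = 330.
Add back selections omitting two groups (i.e. drawn from a single group): C(7,4) + C(4,4) + C(3,4) = 36.
By inclusion–exclusion: 1001 − 575 + 36 = 462.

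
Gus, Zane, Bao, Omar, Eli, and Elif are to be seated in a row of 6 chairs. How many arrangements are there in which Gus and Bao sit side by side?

240

Glue Gus and Bao into one block (2 internal orders), leaving 5 units to arrange in a row.
So the count is 2·(5)! = 240.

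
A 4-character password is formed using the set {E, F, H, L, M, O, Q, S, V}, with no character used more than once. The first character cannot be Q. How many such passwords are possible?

2688

The first character has 9−1 = 8 choices (anything except Q).
The remaining 3 characters are filled from the other 8 symbols without repetition: 8 × 7 × 6 = 336.
Total: 8 × 336 = 2688.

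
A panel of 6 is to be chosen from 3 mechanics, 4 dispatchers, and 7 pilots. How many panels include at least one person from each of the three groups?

With no constraint there are C(14,6) = 3003 possible selections.
Selections missing a whole group: no mechanics → C(11,6) = 462; no dispatchers → C(10,6) = 210; no pilots → C(7,6) = 7.
Add back selections omitting two groups (i.e. drawn from a single group): C(3,6) + C(4,6) + C(7,6) = 7.
By inclusion–exclusion: 3003 − 679 + 7 = 2331.

2331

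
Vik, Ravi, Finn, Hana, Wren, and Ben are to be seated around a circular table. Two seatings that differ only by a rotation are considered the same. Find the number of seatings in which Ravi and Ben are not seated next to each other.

72

All circular seatings of 6 people number (5)! = 120.
Seatings with Ravi beside Ben: treat them as a block with 2 internal orders, giving 2 × (4)! = 48.
Subtracting, 120 − 48 = 72.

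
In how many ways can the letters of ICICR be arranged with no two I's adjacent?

There are 5!/(2!·2!) = 30 arrangements of ICICR in total.
If the two I's are adjacent, glue them into one block, leaving 4 items to arrange: (4)!/(2!) = 12 ways.
Subtracting, 30 − 12 = 18 arrangements keep the I's apart.

18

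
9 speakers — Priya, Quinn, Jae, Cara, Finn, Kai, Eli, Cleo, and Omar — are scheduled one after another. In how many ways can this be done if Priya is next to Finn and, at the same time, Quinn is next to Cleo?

Treat {Priya,Finn} as one block (2 orders) and {Quinn,Cleo} as another (2 orders).
That leaves 7 units to arrange: 2 × 2 × 7! = 4 × 5040 = 20160.

20160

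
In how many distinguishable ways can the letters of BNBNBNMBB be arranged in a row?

504

BNBNBNMBB has 9 letters with B appearing 5 times and N appearing 3 times.
So there are 9! / (5!·3!) = 504 distinguishable arrangements.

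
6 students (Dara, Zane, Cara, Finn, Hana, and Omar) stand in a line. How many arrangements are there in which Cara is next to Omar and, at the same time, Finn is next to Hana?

96

Treat {Cara,Omar} as one block (2 orders) and {Finn,Hana} as another (2 orders).
That leaves 4 units to arrange: 2 × 2 × 4! = 4 × 24 = 96.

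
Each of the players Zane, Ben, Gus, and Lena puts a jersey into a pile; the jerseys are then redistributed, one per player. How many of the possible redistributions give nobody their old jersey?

9

Let Aᵢ be the assignments in which player i gets their old jersey. We want the size of the complement of A₁∪…∪A_4.
By inclusion–exclusion this is Σ_{j=0}^{4} (−1)^j C(4,j)·(4−j)!.
Computing: 24 − 24 + 12 − 4 + 1 = 9.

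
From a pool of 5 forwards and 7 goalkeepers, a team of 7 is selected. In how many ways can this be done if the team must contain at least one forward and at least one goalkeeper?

791

With no constraint there are C(12,7) = 792 possible selections.
Selections missing a whole group: no forwards → C(7,7) = 1; no goalkeepers → C(5,7) = 0.
Both groups omitted at once is impossible, so 792 − 1 = 791.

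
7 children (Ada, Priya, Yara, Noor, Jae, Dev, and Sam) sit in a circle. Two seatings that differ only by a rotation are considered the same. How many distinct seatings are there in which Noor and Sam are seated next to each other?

Treat {Noor, Sam} as one unit (2 internal orders) and seat the resulting 6 units around the table: (5)! circular arrangements.
So 2 × (5)! = 2 × 120 = 240.

240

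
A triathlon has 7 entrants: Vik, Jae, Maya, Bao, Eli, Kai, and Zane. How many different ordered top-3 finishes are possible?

210

There are 7 choices for 1st place, 6 for 2nd, and 5 for 3rd.
That gives 7 × 6 × 5 = 210.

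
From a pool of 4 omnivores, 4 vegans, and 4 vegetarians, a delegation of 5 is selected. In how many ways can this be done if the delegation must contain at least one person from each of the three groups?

Total 5-person selections from all 12: C(12,5) = 792.
Subtract selections that omit an entire group: no omnivores → C(8,5) = 56; no vegans → C(8,5) = 56; no vegetarians → C(8,5) = 56.
Add back selections omitting two groups (i.e. drawn from a single group): C(4,5) + C(4,5) + C(4,5) = 0.
By inclusion–exclusion: 792 − 168 + 0 = 624.

624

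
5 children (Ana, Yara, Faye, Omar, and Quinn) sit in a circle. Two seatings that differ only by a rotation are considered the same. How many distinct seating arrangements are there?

Fix one person's seat to break rotational symmetry; the remaining 4 people can be arranged in (4)! = 24 ways.

24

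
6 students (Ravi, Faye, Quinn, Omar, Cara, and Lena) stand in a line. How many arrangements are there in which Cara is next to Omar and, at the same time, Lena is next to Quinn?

96

Treat {Cara,Omar} as one block (2 orders) and {Lena,Quinn} as another (2 orders).
That leaves 4 units to arrange: 2 × 2 × 4! = 4 × 24 = 96.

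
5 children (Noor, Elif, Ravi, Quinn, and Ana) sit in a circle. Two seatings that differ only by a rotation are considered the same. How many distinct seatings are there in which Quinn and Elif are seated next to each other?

Glue Quinn and Elif into a block (2 internal orders). Seating 4 units around a circle gives (3)! arrangements.
So 2 × (3)! = 2 × 6 = 12.

12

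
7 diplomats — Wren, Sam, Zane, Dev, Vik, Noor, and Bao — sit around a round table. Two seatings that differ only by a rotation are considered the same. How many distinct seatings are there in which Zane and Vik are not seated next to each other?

480

Without the restriction there are (6)! = 720 seatings.
Seatings with Zane beside Vik: treat them as a block with 2 internal orders, giving 2 × (5)! = 240.
Subtracting, 720 − 240 = 480.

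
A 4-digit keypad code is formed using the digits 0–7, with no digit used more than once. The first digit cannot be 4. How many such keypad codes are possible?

1470

The first digit has 8−1 = 7 choices (anything except 4).
The remaining 3 digits are filled from the other 7 symbols without repetition: 7 × 6 × 5 = 210.
Total: 7 × 210 = 1470.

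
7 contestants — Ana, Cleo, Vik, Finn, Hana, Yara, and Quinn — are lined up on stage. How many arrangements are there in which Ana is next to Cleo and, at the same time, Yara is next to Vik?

480

Treat {Ana,Cleo} as one block (2 orders) and {Yara,Vik} as another (2 orders).
That leaves 5 units to arrange: 2 × 2 × 5! = 4 × 120 = 480.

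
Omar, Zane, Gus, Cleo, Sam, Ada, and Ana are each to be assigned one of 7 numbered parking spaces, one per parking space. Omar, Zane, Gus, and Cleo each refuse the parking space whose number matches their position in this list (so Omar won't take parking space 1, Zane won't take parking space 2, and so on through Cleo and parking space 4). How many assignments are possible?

Let Aᵢ (for 1 ≤ i ≤ 4) be the placements that put person i in their forbidden parking space. Any j of these fix j positions, leaving (7−j)! ways to fill the rest, and there are C(4,j) ways to pick which j.
By inclusion–exclusion, the number of valid placements is Σ_{j=0}^{4} (−1)^j C(4,j)·(7−j)!.
Computing: 5040 − 2880 + 720 − 96 + 6 = 2790.

2790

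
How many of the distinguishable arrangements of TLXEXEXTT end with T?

1680

Fix T in the last position and arrange the remaining 8 letters.
Those 8 letters have E appearing twice, T appearing twice, and X appearing 3 times, giving (8)!/(3!·2!·2!) = 1680.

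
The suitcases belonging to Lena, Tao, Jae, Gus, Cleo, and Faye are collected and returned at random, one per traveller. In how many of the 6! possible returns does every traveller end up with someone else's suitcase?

This is the derangement count D_6: permutations of 6 items with no fixed point.
By inclusion–exclusion this is Σ_{j=0}^{6} (−1)^j C(6,j)·(6−j)!.
Computing: 720 − 720 + 360 − 120 + 30 − 6 + 1 = 265.

265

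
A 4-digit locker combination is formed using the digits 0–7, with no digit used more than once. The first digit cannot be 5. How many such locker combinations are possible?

1470

The first digit has 8−1 = 7 choices (anything except 5).
The remaining 3 digits are filled from the other 7 symbols without repetition: 7 × 6 × 5 = 210.
Total: 7 × 210 = 1470.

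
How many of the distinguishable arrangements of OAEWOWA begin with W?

180

With the first slot taken by W, it remains to arrange the other 6 letters (OAEOWA).
Those 6 letters have A appearing twice and O appearing twice, giving (6)!/(2!·2!) = 180.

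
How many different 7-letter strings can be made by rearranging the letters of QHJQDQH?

420

QHJQDQH has 7 letters with H appearing twice and Q appearing 3 times.
So there are 7! / (3!·2!) = 420 distinguishable arrangements.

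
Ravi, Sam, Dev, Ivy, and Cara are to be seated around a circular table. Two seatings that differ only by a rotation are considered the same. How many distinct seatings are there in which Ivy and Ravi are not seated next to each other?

12

Without the restriction there are (4)! = 24 seatings.
Seatings with Ivy beside Ravi: treat them as a block with 2 internal orders, giving 2 × (3)! = 12.
Subtracting, 24 − 12 = 12.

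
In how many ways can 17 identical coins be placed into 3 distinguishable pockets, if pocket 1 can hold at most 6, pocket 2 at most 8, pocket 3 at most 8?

21

Ignoring the caps, the number of non-negative solutions to x_1+…+x_3 = 17 is C(19,2) = 171.
Subtract solutions that violate a single cap (substitute x_i' = x_i − (cap_i+1)): x_1 ≥ 7 gives C(12,2) = 66; x_2 ≥ 9 gives C(10,2) = 45; x_3 ≥ 9 gives C(10,2) = 45. Together 156.
Add back pairs where two caps are both exceeded: 3 + 3 + 0 = 6.
By inclusion–exclusion the count is 171 − 156 + 6 = 21.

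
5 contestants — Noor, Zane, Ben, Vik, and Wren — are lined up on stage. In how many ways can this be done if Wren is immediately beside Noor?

48

Treat {Wren, Noor} as a single unit. There are 4 units to order, and the pair itself can be ordered 2 ways.
That gives 2 × 4! = 2 × 24 = 48.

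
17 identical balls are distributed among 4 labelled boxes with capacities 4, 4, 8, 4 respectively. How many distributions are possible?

20

Without the upper bounds there are C(20,3) = 1140 ways to split 17 among 4 boxes.
Subtract solutions that violate a single cap (substitute x_i' = x_i − (cap_i+1)): x_1 ≥ 5 gives C(15,3) = 455; x_2 ≥ 5 gives C(15,3) = 455; x_3 ≥ 9 gives C(11,3) = 165; x_4 ≥ 5 gives C(15,3) = 455. Together 1530.
Add back pairs where two caps are both exceeded: 120 + 20 + 120 + 20 + 120 + 20 = 420.
Subtract triples: 0 + 10 + 0 + 0 = 10.
By inclusion–exclusion the count is 1140 − 1530 + 420 − 10 = 20.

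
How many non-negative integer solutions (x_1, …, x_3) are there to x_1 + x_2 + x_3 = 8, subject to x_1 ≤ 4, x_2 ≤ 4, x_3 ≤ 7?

Without the upper bounds there are C(10,2) = 45 ways to split 8 among 3 variables.
Subtract solutions that violate a single cap (substitute x_i' = x_i − (cap_i+1)): x_1 ≥ 5 gives C(5,2) = 10; x_2 ≥ 5 gives C(5,2) = 10; x_3 ≥ 8 gives C(2,2) = 1. Together 21.
No two caps can be exceeded simultaneously, so the pair terms are all 0.
By inclusion–exclusion the count is 45 − 21 + 0 = 24.

24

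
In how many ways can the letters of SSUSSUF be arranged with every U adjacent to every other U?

Treat the 2 copies of U as a single block. The multiset to arrange is then {UU, F, S, S, S, S}, 6 items in all.
That gives (6)!/(4!) = 30 arrangements.

30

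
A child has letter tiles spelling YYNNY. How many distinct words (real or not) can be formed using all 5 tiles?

10

YYNNY has 5 letters with N appearing twice and Y appearing 3 times.
The number of distinct arrangements is 5!/(3!·2!) = 120/12 = 10.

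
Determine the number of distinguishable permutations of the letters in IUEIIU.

Letter multiplicities in IUEIIU: E×1, I×3, U×2.
The number of distinct arrangements is 6!/(3!·2!) = 720/12 = 60.

60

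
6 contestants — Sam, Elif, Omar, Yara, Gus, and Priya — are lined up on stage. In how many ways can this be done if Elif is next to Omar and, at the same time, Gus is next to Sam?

96

Treat {Elif,Omar} as one block (2 orders) and {Gus,Sam} as another (2 orders).
That leaves 4 units to arrange: 2 × 2 × 4! = 4 × 24 = 96.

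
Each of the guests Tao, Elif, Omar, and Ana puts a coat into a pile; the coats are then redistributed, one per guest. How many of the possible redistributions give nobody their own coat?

9

This is the derangement count D_4: permutations of 4 items with no fixed point.
By inclusion–exclusion this is Σ_{j=0}^{4} (−1)^j C(4,j)·(4−j)!.
Computing: 24 − 24 + 12 − 4 + 1 = 9.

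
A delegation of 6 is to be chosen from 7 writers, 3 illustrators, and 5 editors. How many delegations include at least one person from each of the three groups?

Unrestricted: C(15,6) = 5005 ways to pick any 6 of the 15.
Selections missing a whole group: no writers → C(8,6) = 28; no illustrators → C(12,6) = 924; no editors → C(10,6) = 210.
Add back selections omitting two groups (i.e. drawn from a single group): C(7,6) + C(3,6) + C(5,6) = 7.
By inclusion–exclusion: 5005 − 1162 + 7 = 3850.

3850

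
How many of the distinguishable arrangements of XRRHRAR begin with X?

Fix X in the first position and arrange the remaining 6 letters.
Those 6 letters have R appearing 4 times, giving (6)!/(4!) = 30.

30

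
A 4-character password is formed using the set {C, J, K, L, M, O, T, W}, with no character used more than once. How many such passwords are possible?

With no repetition, fill the 4 characters in order: 8 choices, then 7, down to 5.
8 × 7 × 6 × 5 = 1680.

1680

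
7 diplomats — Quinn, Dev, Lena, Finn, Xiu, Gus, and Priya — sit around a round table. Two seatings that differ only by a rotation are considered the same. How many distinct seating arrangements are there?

Fix one person's seat to break rotational symmetry; the remaining 6 people can be arranged in (6)! = 720 ways.

720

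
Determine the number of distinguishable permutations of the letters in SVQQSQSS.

The 8 letters of SVQQSQSS have repeats: Q appearing 3 times and S appearing 4 times.
Dividing 8! = 40320 by 4!·3! = 144 for the repeated letters gives 280.

280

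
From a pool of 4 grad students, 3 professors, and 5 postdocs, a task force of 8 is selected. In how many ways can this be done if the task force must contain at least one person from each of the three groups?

With no constraint there are C(12,8) = 495 possible selections.
Subtract selections that omit an entire group: no grad students → C(8,8) = 1; no professors → C(9,8) = 9; no postdocs → C(7,8) = 0.
Add back selections omitting two groups (i.e. drawn from a single group): C(4,8) + C(3,8) + C(5,8) = 0.
By inclusion–exclusion: 495 − 10 + 0 = 485.

485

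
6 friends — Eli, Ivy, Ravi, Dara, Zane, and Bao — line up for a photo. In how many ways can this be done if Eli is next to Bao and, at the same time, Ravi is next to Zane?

96

Treat {Eli,Bao} as one block (2 orders) and {Ravi,Zane} as another (2 orders).
That leaves 4 units to arrange: 2 × 2 × 4! = 4 × 24 = 96.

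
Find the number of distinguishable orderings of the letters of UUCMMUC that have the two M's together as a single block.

Treat the 2 copies of M as a single block. The multiset to arrange is then {MM, C, C, U, U, U}, 6 items in all.
That gives (6)!/(3!·2!) = 60 arrangements.

60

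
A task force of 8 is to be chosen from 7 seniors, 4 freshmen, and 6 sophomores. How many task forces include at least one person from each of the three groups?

22813

Total 8-person selections from all 17: C(17,8) = 24310.
Subtract selections that omit an entire group: no seniors → C(10,8) = 45; no freshmen → C(13,8) = 1287; no sophomores → C(11,8) = 165.
Add back selections omitting two groups (i.e. drawn from a single group): C(7,8) + C(4,8) + C(6,8) = 0.
By inclusion–exclusion: 24310 − 1497 + 0 = 22813.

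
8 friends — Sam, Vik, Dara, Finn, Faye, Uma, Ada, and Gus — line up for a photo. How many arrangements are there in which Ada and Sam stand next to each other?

10080

Treat {Ada, Sam} as a single unit. There are 7 units to order, and the pair itself can be ordered 2 ways.
That gives 2 × 7! = 2 × 5040 = 10080.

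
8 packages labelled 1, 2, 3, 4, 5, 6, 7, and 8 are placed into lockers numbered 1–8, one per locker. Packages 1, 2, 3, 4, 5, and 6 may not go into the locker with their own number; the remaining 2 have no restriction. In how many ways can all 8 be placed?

18806

Let Aᵢ (for 1 ≤ i ≤ 6) be the placements that put package i in its forbidden locker. Any j of these fix j positions, leaving (8−j)! ways to fill the rest, and there are C(6,j) ways to pick which j.
By inclusion–exclusion, the number of valid placements is Σ_{j=0}^{6} (−1)^j C(6,j)·(8−j)!.
Computing: 40320 − 30240 + 10800 − 2400 + 360 − 36 + 2 = 18806.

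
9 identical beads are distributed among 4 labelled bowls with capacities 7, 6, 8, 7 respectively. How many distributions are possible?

201

Ignoring the caps, the number of non-negative solutions to x_1+…+x_4 = 9 is C(12,3) = 220.
Subtract solutions that violate a single cap (substitute x_i' = x_i − (cap_i+1)): x_1 ≥ 8 gives C(4,3) = 4; x_2 ≥ 7 gives C(5,3) = 10; x_3 ≥ 9 gives C(3,3) = 1; x_4 ≥ 8 gives C(4,3) = 4. Together 19.
No two caps can be exceeded simultaneously, so the pair terms are all 0.
By inclusion–exclusion the count is 220 − 19 + 0 = 201.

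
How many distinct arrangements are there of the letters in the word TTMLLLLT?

TTMLLLLT has 8 letters with L appearing 4 times and T appearing 3 times.
The number of distinct arrangements is 8!/(4!·3!) = 40320/144 = 280.

280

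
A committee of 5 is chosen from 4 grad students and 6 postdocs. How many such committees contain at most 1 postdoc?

Split by how many postdocs are chosen (0 through 1).
Sum: C(6,0)·C(4,5) + C(6,1)·C(4,4) = 0 + 6 = 6.

6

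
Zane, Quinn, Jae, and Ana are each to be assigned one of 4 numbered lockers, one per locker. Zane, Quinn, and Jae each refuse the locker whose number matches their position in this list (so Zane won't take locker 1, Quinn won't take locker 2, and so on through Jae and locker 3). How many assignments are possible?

11

Let Aᵢ (for i ∈ {1, 2, 3}) be the placements that put person i in their forbidden locker. Any j of these fix j positions, leaving (4−j)! ways to fill the rest, and there are C(3,j) ways to pick which j.
By inclusion–exclusion, the number of valid placements is Σ_{j=0}^{3} (−1)^j C(3,j)·(4−j)!.
Computing: 24 − 18 + 6 − 1 = 11.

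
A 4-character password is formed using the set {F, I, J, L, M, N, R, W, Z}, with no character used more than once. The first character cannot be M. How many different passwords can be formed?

The first character has 9−1 = 8 choices (anything except M).
The remaining 3 characters are filled from the other 8 symbols without repetition: 8 × 7 × 6 = 336.
Total: 8 × 336 = 2688.

2688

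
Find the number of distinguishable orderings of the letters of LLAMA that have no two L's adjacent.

There are 5!/(2!·2!) = 30 arrangements of LLAMA in total.
Arrangements with the L's together: treat LL as one letter, giving (4)!/(2!) = 12.
Hence 30 − 12 = 18.

18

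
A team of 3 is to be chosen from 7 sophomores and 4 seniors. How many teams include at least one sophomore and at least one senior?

126

With no constraint there are C(11,3) = 165 possible selections.
Selections missing a whole group: no sophomores → C(4,3) = 4; no seniors → C(7,3) = 35.
Both groups omitted at once is impossible, so 165 − 39 = 126.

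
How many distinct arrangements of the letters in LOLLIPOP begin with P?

With the first slot taken by P, it remains to arrange the other 7 letters (LOLLIOP).
Those 7 letters have L appearing 3 times and O appearing twice, giving (7)!/(3!·2!) = 420.

420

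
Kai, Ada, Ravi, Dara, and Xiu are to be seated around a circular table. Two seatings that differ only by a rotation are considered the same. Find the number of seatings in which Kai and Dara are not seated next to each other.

All circular seatings of 5 people number (4)! = 24.
Seatings with Kai beside Dara: treat them as a block with 2 internal orders, giving 2 × (3)! = 12.
Subtracting, 24 − 12 = 12.

12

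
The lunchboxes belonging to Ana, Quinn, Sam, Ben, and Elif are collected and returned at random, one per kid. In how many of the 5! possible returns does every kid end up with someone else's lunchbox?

44

This is the derangement count D_5: permutations of 5 items with no fixed point.
By inclusion–exclusion this is Σ_{j=0}^{5} (−1)^j C(5,j)·(5−j)!.
Computing: 120 − 120 + 60 − 20 + 5 − 1 = 44.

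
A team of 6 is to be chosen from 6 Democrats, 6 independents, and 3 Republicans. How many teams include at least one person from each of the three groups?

Total 6-person selections from all 15: C(15,6) = 5005.
Subtract selections that omit an entire group: no Democrats → C(9,6) = 84; no independents → C(9,6) = 84; no Republicans → C(12,6) = 924.
Add back selections omitting two groups (i.e. drawn from a single group): C(6,6) + C(6,6) + C(3,6) = 2.
By inclusion–exclusion: 5005 − 1092 + 2 = 3915.

3915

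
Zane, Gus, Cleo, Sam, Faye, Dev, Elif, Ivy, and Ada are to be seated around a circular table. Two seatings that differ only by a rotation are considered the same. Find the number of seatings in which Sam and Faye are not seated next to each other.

30240

All circular seatings of 9 people number (8)! = 40320.
Seatings with Sam beside Faye: treat them as a block with 2 internal orders, giving 2 × (7)! = 10080.
Subtracting, 40320 − 10080 = 30240.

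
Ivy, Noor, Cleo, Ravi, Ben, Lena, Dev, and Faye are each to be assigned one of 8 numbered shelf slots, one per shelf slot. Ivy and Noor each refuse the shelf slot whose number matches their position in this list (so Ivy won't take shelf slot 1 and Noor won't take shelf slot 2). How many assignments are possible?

30960

Let Aᵢ (for i ∈ {1, 2}) be the placements that put person i in their forbidden shelf slot. Any j of these fix j positions, leaving (8−j)! ways to fill the rest, and there are C(2,j) ways to pick which j.
By inclusion–exclusion, the number of valid placements is Σ_{j=0}^{2} (−1)^j C(2,j)·(8−j)!.
Computing: 40320 − 10080 + 720 = 30960.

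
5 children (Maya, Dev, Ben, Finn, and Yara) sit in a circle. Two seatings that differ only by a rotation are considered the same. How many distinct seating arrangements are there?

Around a circle, 5 distinct people have 5!/5 = (4)! = 24 rotationally distinct seatings.

24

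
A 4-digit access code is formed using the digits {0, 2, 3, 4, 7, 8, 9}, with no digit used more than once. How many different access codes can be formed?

With no repetition, fill the 4 digits in order: 7 choices, then 6, down to 4.
7 × 6 × 5 × 4 = 840.

840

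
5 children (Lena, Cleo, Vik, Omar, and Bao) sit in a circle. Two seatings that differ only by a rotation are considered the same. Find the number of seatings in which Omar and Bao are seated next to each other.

Treat {Omar, Bao} as one unit (2 internal orders) and seat the resulting 4 units around the table: (3)! circular arrangements.
So 2 × (3)! = 2 × 6 = 12.

12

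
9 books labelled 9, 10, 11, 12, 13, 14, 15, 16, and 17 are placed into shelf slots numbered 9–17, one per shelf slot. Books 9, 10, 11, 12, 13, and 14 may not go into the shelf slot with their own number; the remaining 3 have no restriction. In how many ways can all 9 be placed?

183822

Let Aᵢ (for 9 ≤ i ≤ 14) be the placements that put book i in its forbidden shelf slot. Any j of these fix j positions, leaving (9−j)! ways to fill the rest, and there are C(6,j) ways to pick which j.
By inclusion–exclusion, the number of valid placements is Σ_{j=0}^{6} (−1)^j C(6,j)·(9−j)!.
Computing: 362880 − 241920 + 75600 − 14400 + 1800 − 144 + 6 = 183822.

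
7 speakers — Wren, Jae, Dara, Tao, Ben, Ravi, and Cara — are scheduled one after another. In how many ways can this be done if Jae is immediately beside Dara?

1440

Treat {Jae, Dara} as a single unit. There are 6 units to order, and the pair itself can be ordered 2 ways.
So the count is 2·(6)! = 1440.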